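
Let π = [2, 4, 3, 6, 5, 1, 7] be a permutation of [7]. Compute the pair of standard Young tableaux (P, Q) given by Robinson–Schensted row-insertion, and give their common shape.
P = [1, 3, 5, 7] / [2, 6] / [4];  Q = [1, 2, 4, 7] / [3, 5] / [6];  common shape = (4, 2, 1)

Row-insert the values π_1, π_2, … into P one at a time, bumping the leftmost entry strictly greater than the inserted value down to the next row. The recording tableau Q records, in position (i, j), the step at which that cell was added to P.
  Insert 2 (step 1): P = [2];  Q = [1]
  Insert 4 (step 2): P = [2, 4];  Q = [1, 2]
  Insert 3 (step 3): P = [2, 3] / [4];  Q = [1, 2] / [3]
  Insert 6 (step 4): P = [2, 3, 6] / [4];  Q = [1, 2, 4] / [3]
  Insert 5 (step 5): P = [2, 3, 5] / [4, 6];  Q = [1, 2, 4] / [3, 5]
  Insert 1 (step 6): P = [1, 3, 5] / [2, 6] / [4];  Q = [1, 2, 4] / [3, 5] / [6]
  Insert 7 (step 7): P = [1, 3, 5, 7] / [2, 6] / [4];  Q = [1, 2, 4, 7] / [3, 5] / [6]
Final shape: (4, 2, 1).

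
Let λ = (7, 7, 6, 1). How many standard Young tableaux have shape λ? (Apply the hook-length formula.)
# SYT of shape (7, 7, 6, 1) = 19953648

Hook-length formula: f^λ = n! / Π hook(c), product over all cells c of the Young diagram. For λ = (7, 7, 6, 1), n = 21 boxes. Hook lengths by row (left-to-right, top-to-bottom): [10, 8, 7, 6, 5, 4, 2]; [9, 7, 6, 5, 4, 3, 1]; [7, 5, 4, 3, 2, 1]; [1]. Product of hooks = 2560481280000. So f^λ = 21! / 2560481280000 = 51090942171709440000 / 2560481280000 = 19953648.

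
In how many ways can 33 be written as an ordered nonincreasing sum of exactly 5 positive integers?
p(33, 5 parts) = 540

Partitions of n into exactly k parts are in bijection with partitions of n − k into at most k parts (subtract 1 from each part). So p(33, exactly 5) = p(28, parts ≤ 5). Computing via the recurrence p(m, j) = p(m, j−1) + p(m−j, j) gives 540.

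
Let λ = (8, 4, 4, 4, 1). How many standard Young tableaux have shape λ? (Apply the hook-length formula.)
# SYT of shape (8, 4, 4, 4, 1) = 135795660

Hook-length formula: f^λ = n! / Π hook(c), product over all cells c of the Young diagram. For λ = (8, 4, 4, 4, 1), n = 21 boxes. Hook lengths by row (left-to-right, top-to-bottom): [12, 10, 9, 8, 4, 3, 2, 1]; [7, 5, 4, 3]; [6, 4, 3, 2]; [5, 3, 2, 1]; [1]. Product of hooks = 376233984000. So f^λ = 21! / 376233984000 = 51090942171709440000 / 376233984000 = 135795660.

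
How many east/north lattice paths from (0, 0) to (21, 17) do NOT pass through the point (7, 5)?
Number of paths = 21132244980

Total paths from (0, 0) to (21, 17): C(38, 21) = 28781143380. Paths through (7, 5): (paths (0, 0) → (7, 5)) × (paths (7, 5) → (21, 17)) = C(12, 7) · C(26, 14) = 792 · 9657700 = 7648898400. Avoidance count = 28781143380 − 7648898400 = 21132244980.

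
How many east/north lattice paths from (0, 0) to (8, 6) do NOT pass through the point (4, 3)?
Number of paths = 1778

Total paths from (0, 0) to (8, 6): C(14, 8) = 3003. Paths through (4, 3): (paths (0, 0) → (4, 3)) × (paths (4, 3) → (8, 6)) = C(7, 4) · C(7, 4) = 35 · 35 = 1225. Avoidance count = 3003 − 1225 = 1778.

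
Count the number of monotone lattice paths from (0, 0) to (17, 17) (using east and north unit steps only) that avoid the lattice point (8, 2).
Number of paths = 2274768540

Total paths from (0, 0) to (17, 17): C(34, 17) = 2333606220. Paths through (8, 2): (paths (0, 0) → (8, 2)) × (paths (8, 2) → (17, 17)) = C(10, 8) · C(24, 9) = 45 · 1307504 = 58837680. Avoidance count = 2333606220 − 58837680 = 2274768540.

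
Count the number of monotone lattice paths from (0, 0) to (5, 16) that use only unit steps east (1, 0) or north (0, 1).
Number of paths = 20349

A monotone lattice path from (0, 0) to (5, 16) consists of 5 east steps and 16 north steps in some order, so it is determined by which 5 of the 21 steps are east. The count is C(21, 5) = 20349.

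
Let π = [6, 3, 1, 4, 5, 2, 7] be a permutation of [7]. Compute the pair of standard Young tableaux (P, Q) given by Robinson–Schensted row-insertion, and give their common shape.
P = [1, 2, 5, 7] / [3, 4] / [6];  Q = [1, 4, 5, 7] / [2, 6] / [3];  common shape = (4, 2, 1)

Row-insert the values π_1, π_2, … into P one at a time, bumping the leftmost entry strictly greater than the inserted value down to the next row. The recording tableau Q records, in position (i, j), the step at which that cell was added to P.
  Insert 6 (step 1): P = [6];  Q = [1]
  Insert 3 (step 2): P = [3] / [6];  Q = [1] / [2]
  Insert 1 (step 3): P = [1] / [3] / [6];  Q = [1] / [2] / [3]
  Insert 4 (step 4): P = [1, 4] / [3] / [6];  Q = [1, 4] / [2] / [3]
  Insert 5 (step 5): P = [1, 4, 5] / [3] / [6];  Q = [1, 4, 5] / [2] / [3]
  Insert 2 (step 6): P = [1, 2, 5] / [3, 4] / [6];  Q = [1, 4, 5] / [2, 6] / [3]
  Insert 7 (step 7): P = [1, 2, 5, 7] / [3, 4] / [6];  Q = [1, 4, 5, 7] / [2, 6] / [3]
Final shape: (4, 2, 1).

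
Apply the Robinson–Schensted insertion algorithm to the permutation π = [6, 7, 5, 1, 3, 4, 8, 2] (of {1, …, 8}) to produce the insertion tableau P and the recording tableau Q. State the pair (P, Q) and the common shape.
P = [1, 2, 4, 8] / [3, 7] / [5] / [6];  Q = [1, 2, 6, 7] / [3, 5] / [4] / [8];  common shape = (4, 2, 1, 1)

Row-insert the values π_1, π_2, … into P one at a time, bumping the leftmost entry strictly greater than the inserted value down to the next row. The recording tableau Q records, in position (i, j), the step at which that cell was added to P.
  Insert 6 (step 1): P = [6];  Q = [1]
  Insert 7 (step 2): P = [6, 7];  Q = [1, 2]
  Insert 5 (step 3): P = [5, 7] / [6];  Q = [1, 2] / [3]
  Insert 1 (step 4): P = [1, 7] / [5] / [6];  Q = [1, 2] / [3] / [4]
  Insert 3 (step 5): P = [1, 3] / [5, 7] / [6];  Q = [1, 2] / [3, 5] / [4]
  Insert 4 (step 6): P = [1, 3, 4] / [5, 7] / [6];  Q = [1, 2, 6] / [3, 5] / [4]
  Insert 8 (step 7): P = [1, 3, 4, 8] / [5, 7] / [6];  Q = [1, 2, 6, 7] / [3, 5] / [4]
  Insert 2 (step 8): P = [1, 2, 4, 8] / [3, 7] / [5] / [6];  Q = [1, 2, 6, 7] / [3, 5] / [4] / [8]
Final shape: (4, 2, 1, 1).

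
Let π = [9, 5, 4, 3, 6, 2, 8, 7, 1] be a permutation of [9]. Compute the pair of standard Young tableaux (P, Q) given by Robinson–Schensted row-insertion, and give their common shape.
P = [1, 6, 7] / [2, 8] / [3] / [4] / [5] / [9];  Q = [1, 5, 7] / [2, 8] / [3] / [4] / [6] / [9];  common shape = (3, 2, 1, 1, 1, 1)

Row-insert the values π_1, π_2, … into P one at a time, bumping the leftmost entry strictly greater than the inserted value down to the next row. The recording tableau Q records, in position (i, j), the step at which that cell was added to P.
  Insert 9 (step 1): P = [9];  Q = [1]
  Insert 5 (step 2): P = [5] / [9];  Q = [1] / [2]
  Insert 4 (step 3): P = [4] / [5] / [9];  Q = [1] / [2] / [3]
  Insert 3 (step 4): P = [3] / [4] / [5] / [9];  Q = [1] / [2] / [3] / [4]
  Insert 6 (step 5): P = [3, 6] / [4] / [5] / [9];  Q = [1, 5] / [2] / [3] / [4]
  Insert 2 (step 6): P = [2, 6] / [3] / [4] / [5] / [9];  Q = [1, 5] / [2] / [3] / [4] / [6]
  Insert 8 (step 7): P = [2, 6, 8] / [3] / [4] / [5] / [9];  Q = [1, 5, 7] / [2] / [3] / [4] / [6]
  Insert 7 (step 8): P = [2, 6, 7] / [3, 8] / [4] / [5] / [9];  Q = [1, 5, 7] / [2, 8] / [3] / [4] / [6]
  Insert 1 (step 9): P = [1, 6, 7] / [2, 8] / [3] / [4] / [5] / [9];  Q = [1, 5, 7] / [2, 8] / [3] / [4] / [6] / [9]
Final shape: (3, 2, 1, 1, 1, 1).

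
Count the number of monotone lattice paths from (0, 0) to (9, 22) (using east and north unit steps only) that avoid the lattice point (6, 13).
Number of paths = 14191035

Total paths from (0, 0) to (9, 22): C(31, 9) = 20160075. Paths through (6, 13): (paths (0, 0) → (6, 13)) × (paths (6, 13) → (9, 22)) = C(19, 6) · C(12, 3) = 27132 · 220 = 5969040. Avoidance count = 20160075 − 5969040 = 14191035.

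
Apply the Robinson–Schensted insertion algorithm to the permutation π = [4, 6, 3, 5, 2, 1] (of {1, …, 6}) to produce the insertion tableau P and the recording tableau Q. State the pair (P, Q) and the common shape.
P = [1, 5] / [2, 6] / [3] / [4];  Q = [1, 2] / [3, 4] / [5] / [6];  common shape = (2, 2, 1, 1)

Row-insert the values π_1, π_2, … into P one at a time, bumping the leftmost entry strictly greater than the inserted value down to the next row. The recording tableau Q records, in position (i, j), the step at which that cell was added to P.
  Insert 4 (step 1): P = [4];  Q = [1]
  Insert 6 (step 2): P = [4, 6];  Q = [1, 2]
  Insert 3 (step 3): P = [3, 6] / [4];  Q = [1, 2] / [3]
  Insert 5 (step 4): P = [3, 5] / [4, 6];  Q = [1, 2] / [3, 4]
  Insert 2 (step 5): P = [2, 5] / [3, 6] / [4];  Q = [1, 2] / [3, 4] / [5]
  Insert 1 (step 6): P = [1, 5] / [2, 6] / [3] / [4];  Q = [1, 2] / [3, 4] / [5] / [6]
Final shape: (2, 2, 1, 1).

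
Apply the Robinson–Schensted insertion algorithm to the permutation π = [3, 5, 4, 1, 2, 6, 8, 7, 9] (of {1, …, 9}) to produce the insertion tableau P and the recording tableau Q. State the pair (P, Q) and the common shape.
P = [1, 2, 6, 7, 9] / [3, 4, 8] / [5];  Q = [1, 2, 6, 7, 9] / [3, 5, 8] / [4];  common shape = (5, 3, 1)

Row-insert the values π_1, π_2, … into P one at a time, bumping the leftmost entry strictly greater than the inserted value down to the next row. The recording tableau Q records, in position (i, j), the step at which that cell was added to P.
  Insert 3 (step 1): P = [3];  Q = [1]
  Insert 5 (step 2): P = [3, 5];  Q = [1, 2]
  Insert 4 (step 3): P = [3, 4] / [5];  Q = [1, 2] / [3]
  Insert 1 (step 4): P = [1, 4] / [3] / [5];  Q = [1, 2] / [3] / [4]
  Insert 2 (step 5): P = [1, 2] / [3, 4] / [5];  Q = [1, 2] / [3, 5] / [4]
  Insert 6 (step 6): P = [1, 2, 6] / [3, 4] / [5];  Q = [1, 2, 6] / [3, 5] / [4]
  Insert 8 (step 7): P = [1, 2, 6, 8] / [3, 4] / [5];  Q = [1, 2, 6, 7] / [3, 5] / [4]
  Insert 7 (step 8): P = [1, 2, 6, 7] / [3, 4, 8] / [5];  Q = [1, 2, 6, 7] / [3, 5, 8] / [4]
  Insert 9 (step 9): P = [1, 2, 6, 7, 9] / [3, 4, 8] / [5];  Q = [1, 2, 6, 7, 9] / [3, 5, 8] / [4]
Final shape: (5, 3, 1).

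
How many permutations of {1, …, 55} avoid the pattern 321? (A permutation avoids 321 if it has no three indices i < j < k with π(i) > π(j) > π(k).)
C_55 = 1759414616608818870992479875972

These 321-avoiding permutations are counted by the Catalan number C_n = (1/(n + 1)) · C(2n, n). For n = 55: C_55 = (1/56) · C(110, 55) = 98527218530093856775578873054432/56 = 1759414616608818870992479875972.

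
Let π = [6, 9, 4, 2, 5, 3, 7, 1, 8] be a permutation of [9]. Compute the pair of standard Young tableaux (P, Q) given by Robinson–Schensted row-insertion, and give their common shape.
P = [1, 3, 7, 8] / [2, 5] / [4, 9] / [6];  Q = [1, 2, 7, 9] / [3, 5] / [4, 6] / [8];  common shape = (4, 2, 2, 1)

Row-insert the values π_1, π_2, … into P one at a time, bumping the leftmost entry strictly greater than the inserted value down to the next row. The recording tableau Q records, in position (i, j), the step at which that cell was added to P.
  Insert 6 (step 1): P = [6];  Q = [1]
  Insert 9 (step 2): P = [6, 9];  Q = [1, 2]
  Insert 4 (step 3): P = [4, 9] / [6];  Q = [1, 2] / [3]
  Insert 2 (step 4): P = [2, 9] / [4] / [6];  Q = [1, 2] / [3] / [4]
  Insert 5 (step 5): P = [2, 5] / [4, 9] / [6];  Q = [1, 2] / [3, 5] / [4]
  Insert 3 (step 6): P = [2, 3] / [4, 5] / [6, 9];  Q = [1, 2] / [3, 5] / [4, 6]
  Insert 7 (step 7): P = [2, 3, 7] / [4, 5] / [6, 9];  Q = [1, 2, 7] / [3, 5] / [4, 6]
  Insert 1 (step 8): P = [1, 3, 7] / [2, 5] / [4, 9] / [6];  Q = [1, 2, 7] / [3, 5] / [4, 6] / [8]
  Insert 8 (step 9): P = [1, 3, 7, 8] / [2, 5] / [4, 9] / [6];  Q = [1, 2, 7, 9] / [3, 5] / [4, 6] / [8]
Final shape: (4, 2, 2, 1).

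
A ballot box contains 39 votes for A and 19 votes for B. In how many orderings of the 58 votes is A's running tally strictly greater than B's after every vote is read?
Strict-lead orderings = 326658445806000

Total orderings of the 58 votes with 39 for A: C(58, 39) = 947309492837400. By the Bertrand ballot formula (Cycle Lemma / reflection principle), the number of orderings in which A is strictly ahead of B throughout is (p − q)/(p + q) · C(p + q, p) = (39 − 19)/(39 + 19) · 947309492837400 = 326658445806000.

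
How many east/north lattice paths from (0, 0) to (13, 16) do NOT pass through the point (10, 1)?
Number of paths = 67854939

Total paths from (0, 0) to (13, 16): C(29, 13) = 67863915. Paths through (10, 1): (paths (0, 0) → (10, 1)) × (paths (10, 1) → (13, 16)) = C(11, 10) · C(18, 3) = 11 · 816 = 8976. Avoidance count = 67863915 − 8976 = 67854939.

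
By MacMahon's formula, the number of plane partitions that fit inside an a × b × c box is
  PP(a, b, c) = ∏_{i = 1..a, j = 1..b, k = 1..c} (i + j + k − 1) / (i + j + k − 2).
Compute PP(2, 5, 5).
PP(2, 5, 5) = 19404

Evaluate the triple product over i = 1..2, j = 1..5, k = 1..5. The factors are (2/1) · (3/2) · (4/3) · (5/4) · (6/5) · (3/2) · (4/3) · (5/4) · … (50 factors total). The numerators and denominators telescope so the product is an integer; carrying out the multiplication exactly gives PP(2, 5, 5) = 19404.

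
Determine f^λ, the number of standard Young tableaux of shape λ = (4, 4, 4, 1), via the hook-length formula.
# SYT of shape (4, 4, 4, 1) = 3432

Hook-length formula: f^λ = n! / Π hook(c), product over all cells c of the Young diagram. For λ = (4, 4, 4, 1), n = 13 boxes. Hook lengths by row (left-to-right, top-to-bottom): [7, 5, 4, 3]; [6, 4, 3, 2]; [5, 3, 2, 1]; [1]. Product of hooks = 1814400. So f^λ = 13! / 1814400 = 6227020800 / 1814400 = 3432.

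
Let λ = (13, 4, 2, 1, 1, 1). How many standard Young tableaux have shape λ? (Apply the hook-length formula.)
# SYT of shape (13, 4, 2, 1, 1, 1) = 48498450

Hook-length formula: f^λ = n! / Π hook(c), product over all cells c of the Young diagram. For λ = (13, 4, 2, 1, 1, 1), n = 22 boxes. Hook lengths by row (left-to-right, top-to-bottom): [18, 14, 12, 11, 9, 8, 7, 6, 5, 4, 3, 2, 1]; [8, 4, 2, 1]; [5, 1]; [3]; [2]; [1]. Product of hooks = 23176013414400. So f^λ = 22! / 23176013414400 = 1124000727777607680000 / 23176013414400 = 48498450.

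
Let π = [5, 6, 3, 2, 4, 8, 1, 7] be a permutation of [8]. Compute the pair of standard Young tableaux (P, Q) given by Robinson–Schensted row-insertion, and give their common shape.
P = [1, 4, 7] / [2, 6, 8] / [3] / [5];  Q = [1, 2, 6] / [3, 5, 8] / [4] / [7];  common shape = (3, 3, 1, 1)

Row-insert the values π_1, π_2, … into P one at a time, bumping the leftmost entry strictly greater than the inserted value down to the next row. The recording tableau Q records, in position (i, j), the step at which that cell was added to P.
  Insert 5 (step 1): P = [5];  Q = [1]
  Insert 6 (step 2): P = [5, 6];  Q = [1, 2]
  Insert 3 (step 3): P = [3, 6] / [5];  Q = [1, 2] / [3]
  Insert 2 (step 4): P = [2, 6] / [3] / [5];  Q = [1, 2] / [3] / [4]
  Insert 4 (step 5): P = [2, 4] / [3, 6] / [5];  Q = [1, 2] / [3, 5] / [4]
  Insert 8 (step 6): P = [2, 4, 8] / [3, 6] / [5];  Q = [1, 2, 6] / [3, 5] / [4]
  Insert 1 (step 7): P = [1, 4, 8] / [2, 6] / [3] / [5];  Q = [1, 2, 6] / [3, 5] / [4] / [7]
  Insert 7 (step 8): P = [1, 4, 7] / [2, 6, 8] / [3] / [5];  Q = [1, 2, 6] / [3, 5, 8] / [4] / [7]
Final shape: (3, 3, 1, 1).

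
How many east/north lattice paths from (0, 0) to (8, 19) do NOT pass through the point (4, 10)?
Number of paths = 1504360

Total paths from (0, 0) to (8, 19): C(27, 8) = 2220075. Paths through (4, 10): (paths (0, 0) → (4, 10)) × (paths (4, 10) → (8, 19)) = C(14, 4) · C(13, 4) = 1001 · 715 = 715715. Avoidance count = 2220075 − 715715 = 1504360.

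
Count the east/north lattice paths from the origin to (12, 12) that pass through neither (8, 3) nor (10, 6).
Number of paths = 2408157

Inclusion–exclusion. Total paths: C(24, 12) = 2704156. Through P₁: C(11, 8)·C(13, 4) = 117975. Through P₂: C(16, 10)·C(8, 2) = 224224. Since P₁ is strictly southwest of P₂, a monotone path through both must visit P₁ then P₂; paths through both = C(11, 8)·C(5, 2)·C(8, 2) = 46200. Avoid both = 2704156 − 117975 − 224224 + 46200 = 2408157.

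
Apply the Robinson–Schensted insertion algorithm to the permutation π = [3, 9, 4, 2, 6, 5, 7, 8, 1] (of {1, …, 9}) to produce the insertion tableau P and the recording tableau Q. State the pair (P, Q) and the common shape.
P = [1, 4, 5, 7, 8] / [2, 6] / [3] / [9];  Q = [1, 2, 5, 7, 8] / [3, 6] / [4] / [9];  common shape = (5, 2, 1, 1)

Row-insert the values π_1, π_2, … into P one at a time, bumping the leftmost entry strictly greater than the inserted value down to the next row. The recording tableau Q records, in position (i, j), the step at which that cell was added to P.
  Insert 3 (step 1): P = [3];  Q = [1]
  Insert 9 (step 2): P = [3, 9];  Q = [1, 2]
  Insert 4 (step 3): P = [3, 4] / [9];  Q = [1, 2] / [3]
  Insert 2 (step 4): P = [2, 4] / [3] / [9];  Q = [1, 2] / [3] / [4]
  Insert 6 (step 5): P = [2, 4, 6] / [3] / [9];  Q = [1, 2, 5] / [3] / [4]
  Insert 5 (step 6): P = [2, 4, 5] / [3, 6] / [9];  Q = [1, 2, 5] / [3, 6] / [4]
  Insert 7 (step 7): P = [2, 4, 5, 7] / [3, 6] / [9];  Q = [1, 2, 5, 7] / [3, 6] / [4]
  Insert 8 (step 8): P = [2, 4, 5, 7, 8] / [3, 6] / [9];  Q = [1, 2, 5, 7, 8] / [3, 6] / [4]
  Insert 1 (step 9): P = [1, 4, 5, 7, 8] / [2, 6] / [3] / [9];  Q = [1, 2, 5, 7, 8] / [3, 6] / [4] / [9]
Final shape: (5, 2, 1, 1).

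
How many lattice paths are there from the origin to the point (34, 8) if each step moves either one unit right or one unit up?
Number of paths = 118030185

A monotone lattice path from (0, 0) to (34, 8) consists of 34 east steps and 8 north steps in some order, so it is determined by which 34 of the 42 steps are east. The count is C(42, 34) = 118030185.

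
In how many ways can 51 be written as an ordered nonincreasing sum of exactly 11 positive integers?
p(51, 11 parts) = 20298

Partitions of n into exactly k parts are in bijection with partitions of n − k into at most k parts (subtract 1 from each part). So p(51, exactly 11) = p(40, parts ≤ 11). Computing via the recurrence p(m, j) = p(m, j−1) + p(m−j, j) gives 20298.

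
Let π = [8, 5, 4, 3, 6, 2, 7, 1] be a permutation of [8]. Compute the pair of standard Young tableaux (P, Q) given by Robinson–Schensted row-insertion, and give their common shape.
P = [1, 6, 7] / [2] / [3] / [4] / [5] / [8];  Q = [1, 5, 7] / [2] / [3] / [4] / [6] / [8];  common shape = (3, 1, 1, 1, 1, 1)

Row-insert the values π_1, π_2, … into P one at a time, bumping the leftmost entry strictly greater than the inserted value down to the next row. The recording tableau Q records, in position (i, j), the step at which that cell was added to P.
  Insert 8 (step 1): P = [8];  Q = [1]
  Insert 5 (step 2): P = [5] / [8];  Q = [1] / [2]
  Insert 4 (step 3): P = [4] / [5] / [8];  Q = [1] / [2] / [3]
  Insert 3 (step 4): P = [3] / [4] / [5] / [8];  Q = [1] / [2] / [3] / [4]
  Insert 6 (step 5): P = [3, 6] / [4] / [5] / [8];  Q = [1, 5] / [2] / [3] / [4]
  Insert 2 (step 6): P = [2, 6] / [3] / [4] / [5] / [8];  Q = [1, 5] / [2] / [3] / [4] / [6]
  Insert 7 (step 7): P = [2, 6, 7] / [3] / [4] / [5] / [8];  Q = [1, 5, 7] / [2] / [3] / [4] / [6]
  Insert 1 (step 8): P = [1, 6, 7] / [2] / [3] / [4] / [5] / [8];  Q = [1, 5, 7] / [2] / [3] / [4] / [6] / [8]
Final shape: (3, 1, 1, 1, 1, 1).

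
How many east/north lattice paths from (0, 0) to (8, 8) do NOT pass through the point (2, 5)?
Number of paths = 11106

Total paths from (0, 0) to (8, 8): C(16, 8) = 12870. Paths through (2, 5): (paths (0, 0) → (2, 5)) × (paths (2, 5) → (8, 8)) = C(7, 2) · C(9, 6) = 21 · 84 = 1764. Avoidance count = 12870 − 1764 = 11106.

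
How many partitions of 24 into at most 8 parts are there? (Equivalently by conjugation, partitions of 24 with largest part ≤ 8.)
p(24, parts ≤ 8) = 919

Use the recurrence p(n, m) = p(n, m−1) + p(n−m, m): either the largest part is < m (count p(n, m−1)) or the largest part is exactly m (remove one copy of m, count p(n−m, m)). With p(0, ·) = 1 this gives p(24, parts ≤ 8) = 919. (By conjugating Young diagrams, this also counts partitions of 24 into at most 8 parts.)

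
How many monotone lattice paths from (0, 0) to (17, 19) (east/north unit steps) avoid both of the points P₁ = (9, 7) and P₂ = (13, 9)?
Number of paths = 6830253980

Inclusion–exclusion. Total paths: C(36, 17) = 8597496600. Through P₁: C(16, 9)·C(20, 8) = 1441096800. Through P₂: C(22, 13)·C(14, 4) = 497917420. Since P₁ is strictly southwest of P₂, a monotone path through both must visit P₁ then P₂; paths through both = C(16, 9)·C(6, 4)·C(14, 4) = 171771600. Avoid both = 8597496600 − 1441096800 − 497917420 + 171771600 = 6830253980.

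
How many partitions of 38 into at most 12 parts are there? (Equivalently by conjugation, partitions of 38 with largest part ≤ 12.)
p(38, parts ≤ 12) = 17084

Use the recurrence p(n, m) = p(n, m−1) + p(n−m, m): either the largest part is < m (count p(n, m−1)) or the largest part is exactly m (remove one copy of m, count p(n−m, m)). With p(0, ·) = 1 this gives p(38, parts ≤ 12) = 17084. (By conjugating Young diagrams, this also counts partitions of 38 into at most 12 parts.)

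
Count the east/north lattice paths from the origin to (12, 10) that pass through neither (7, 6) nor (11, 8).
Number of paths = 280904

Inclusion–exclusion. Total paths: C(22, 12) = 646646. Through P₁: C(13, 7)·C(9, 5) = 216216. Through P₂: C(19, 11)·C(3, 1) = 226746. Since P₁ is strictly southwest of P₂, a monotone path through both must visit P₁ then P₂; paths through both = C(13, 7)·C(6, 4)·C(3, 1) = 77220. Avoid both = 646646 − 216216 − 226746 + 77220 = 280904.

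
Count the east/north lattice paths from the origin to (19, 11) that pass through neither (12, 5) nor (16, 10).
Number of paths = 25880504

Inclusion–exclusion. Total paths: C(30, 19) = 54627300. Through P₁: C(17, 12)·C(13, 7) = 10618608. Through P₂: C(26, 16)·C(4, 3) = 21246940. Since P₁ is strictly southwest of P₂, a monotone path through both must visit P₁ then P₂; paths through both = C(17, 12)·C(9, 4)·C(4, 3) = 3118752. Avoid both = 54627300 − 10618608 − 21246940 + 3118752 = 25880504.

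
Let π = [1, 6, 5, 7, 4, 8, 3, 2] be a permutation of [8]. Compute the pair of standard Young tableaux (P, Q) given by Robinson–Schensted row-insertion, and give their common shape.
P = [1, 2, 7, 8] / [3] / [4] / [5] / [6];  Q = [1, 2, 4, 6] / [3] / [5] / [7] / [8];  common shape = (4, 1, 1, 1, 1)

Row-insert the values π_1, π_2, … into P one at a time, bumping the leftmost entry strictly greater than the inserted value down to the next row. The recording tableau Q records, in position (i, j), the step at which that cell was added to P.
  Insert 1 (step 1): P = [1];  Q = [1]
  Insert 6 (step 2): P = [1, 6];  Q = [1, 2]
  Insert 5 (step 3): P = [1, 5] / [6];  Q = [1, 2] / [3]
  Insert 7 (step 4): P = [1, 5, 7] / [6];  Q = [1, 2, 4] / [3]
  Insert 4 (step 5): P = [1, 4, 7] / [5] / [6];  Q = [1, 2, 4] / [3] / [5]
  Insert 8 (step 6): P = [1, 4, 7, 8] / [5] / [6];  Q = [1, 2, 4, 6] / [3] / [5]
  Insert 3 (step 7): P = [1, 3, 7, 8] / [4] / [5] / [6];  Q = [1, 2, 4, 6] / [3] / [5] / [7]
  Insert 2 (step 8): P = [1, 2, 7, 8] / [3] / [4] / [5] / [6];  Q = [1, 2, 4, 6] / [3] / [5] / [7] / [8]
Final shape: (4, 1, 1, 1, 1).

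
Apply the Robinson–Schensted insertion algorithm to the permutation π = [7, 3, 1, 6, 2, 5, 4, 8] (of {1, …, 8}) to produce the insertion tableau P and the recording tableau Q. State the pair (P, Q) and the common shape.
P = [1, 2, 4, 8] / [3, 5] / [6] / [7];  Q = [1, 4, 6, 8] / [2, 5] / [3] / [7];  common shape = (4, 2, 1, 1)

Row-insert the values π_1, π_2, … into P one at a time, bumping the leftmost entry strictly greater than the inserted value down to the next row. The recording tableau Q records, in position (i, j), the step at which that cell was added to P.
  Insert 7 (step 1): P = [7];  Q = [1]
  Insert 3 (step 2): P = [3] / [7];  Q = [1] / [2]
  Insert 1 (step 3): P = [1] / [3] / [7];  Q = [1] / [2] / [3]
  Insert 6 (step 4): P = [1, 6] / [3] / [7];  Q = [1, 4] / [2] / [3]
  Insert 2 (step 5): P = [1, 2] / [3, 6] / [7];  Q = [1, 4] / [2, 5] / [3]
  Insert 5 (step 6): P = [1, 2, 5] / [3, 6] / [7];  Q = [1, 4, 6] / [2, 5] / [3]
  Insert 4 (step 7): P = [1, 2, 4] / [3, 5] / [6] / [7];  Q = [1, 4, 6] / [2, 5] / [3] / [7]
  Insert 8 (step 8): P = [1, 2, 4, 8] / [3, 5] / [6] / [7];  Q = [1, 4, 6, 8] / [2, 5] / [3] / [7]
Final shape: (4, 2, 1, 1).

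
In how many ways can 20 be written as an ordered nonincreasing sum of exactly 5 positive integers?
p(20, 5 parts) = 84

Partitions of n into exactly k parts are in bijection with partitions of n − k into at most k parts (subtract 1 from each part). So p(20, exactly 5) = p(15, parts ≤ 5). Computing via the recurrence p(m, j) = p(m, j−1) + p(m−j, j) gives 84.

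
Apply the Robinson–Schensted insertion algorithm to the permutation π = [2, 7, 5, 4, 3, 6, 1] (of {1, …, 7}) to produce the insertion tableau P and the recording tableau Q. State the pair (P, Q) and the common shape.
P = [1, 3, 6] / [2] / [4] / [5] / [7];  Q = [1, 2, 6] / [3] / [4] / [5] / [7];  common shape = (3, 1, 1, 1, 1)

Row-insert the values π_1, π_2, … into P one at a time, bumping the leftmost entry strictly greater than the inserted value down to the next row. The recording tableau Q records, in position (i, j), the step at which that cell was added to P.
  Insert 2 (step 1): P = [2];  Q = [1]
  Insert 7 (step 2): P = [2, 7];  Q = [1, 2]
  Insert 5 (step 3): P = [2, 5] / [7];  Q = [1, 2] / [3]
  Insert 4 (step 4): P = [2, 4] / [5] / [7];  Q = [1, 2] / [3] / [4]
  Insert 3 (step 5): P = [2, 3] / [4] / [5] / [7];  Q = [1, 2] / [3] / [4] / [5]
  Insert 6 (step 6): P = [2, 3, 6] / [4] / [5] / [7];  Q = [1, 2, 6] / [3] / [4] / [5]
  Insert 1 (step 7): P = [1, 3, 6] / [2] / [4] / [5] / [7];  Q = [1, 2, 6] / [3] / [4] / [5] / [7]
Final shape: (3, 1, 1, 1, 1).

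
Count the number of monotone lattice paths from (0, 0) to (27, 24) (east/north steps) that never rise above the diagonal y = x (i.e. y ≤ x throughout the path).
Number of paths = 32798844771700

By the reflection principle (André's argument), the number of monotone paths to (27, 24) with n ≤ m that never go above y = x is C(51, 27) − C(51, 28) = 229591913401900 − 196793068630200 = 32798844771700.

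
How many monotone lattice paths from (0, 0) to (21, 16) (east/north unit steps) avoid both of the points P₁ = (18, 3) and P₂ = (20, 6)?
Number of paths = 12872643640

Inclusion–exclusion. Total paths: C(37, 21) = 12875774670. Through P₁: C(21, 18)·C(16, 3) = 744800. Through P₂: C(26, 20)·C(11, 1) = 2532530. Since P₁ is strictly southwest of P₂, a monotone path through both must visit P₁ then P₂; paths through both = C(21, 18)·C(5, 2)·C(11, 1) = 146300. Avoid both = 12875774670 − 744800 − 2532530 + 146300 = 12872643640.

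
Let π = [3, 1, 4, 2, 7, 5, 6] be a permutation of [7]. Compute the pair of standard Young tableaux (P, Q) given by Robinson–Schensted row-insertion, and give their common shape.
P = [1, 2, 5, 6] / [3, 4, 7];  Q = [1, 3, 5, 7] / [2, 4, 6];  common shape = (4, 3)

Row-insert the values π_1, π_2, … into P one at a time, bumping the leftmost entry strictly greater than the inserted value down to the next row. The recording tableau Q records, in position (i, j), the step at which that cell was added to P.
  Insert 3 (step 1): P = [3];  Q = [1]
  Insert 1 (step 2): P = [1] / [3];  Q = [1] / [2]
  Insert 4 (step 3): P = [1, 4] / [3];  Q = [1, 3] / [2]
  Insert 2 (step 4): P = [1, 2] / [3, 4];  Q = [1, 3] / [2, 4]
  Insert 7 (step 5): P = [1, 2, 7] / [3, 4];  Q = [1, 3, 5] / [2, 4]
  Insert 5 (step 6): P = [1, 2, 5] / [3, 4, 7];  Q = [1, 3, 5] / [2, 4, 6]
  Insert 6 (step 7): P = [1, 2, 5, 6] / [3, 4, 7];  Q = [1, 3, 5, 7] / [2, 4, 6]
Final shape: (4, 3).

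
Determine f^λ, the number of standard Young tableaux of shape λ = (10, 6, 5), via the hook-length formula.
# SYT of shape (10, 6, 5) = 12345060

Hook-length formula: f^λ = n! / Π hook(c), product over all cells c of the Young diagram. For λ = (10, 6, 5), n = 21 boxes. Hook lengths by row (left-to-right, top-to-bottom): [12, 11, 10, 9, 8, 6, 4, 3, 2, 1]; [7, 6, 5, 4, 3, 1]; [5, 4, 3, 2, 1]. Product of hooks = 4138573824000. So f^λ = 21! / 4138573824000 = 51090942171709440000 / 4138573824000 = 12345060.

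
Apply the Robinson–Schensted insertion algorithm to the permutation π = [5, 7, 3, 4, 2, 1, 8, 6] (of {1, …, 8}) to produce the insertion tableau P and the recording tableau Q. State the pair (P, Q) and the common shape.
P = [1, 4, 6] / [2, 7, 8] / [3] / [5];  Q = [1, 2, 7] / [3, 4, 8] / [5] / [6];  common shape = (3, 3, 1, 1)

Row-insert the values π_1, π_2, … into P one at a time, bumping the leftmost entry strictly greater than the inserted value down to the next row. The recording tableau Q records, in position (i, j), the step at which that cell was added to P.
  Insert 5 (step 1): P = [5];  Q = [1]
  Insert 7 (step 2): P = [5, 7];  Q = [1, 2]
  Insert 3 (step 3): P = [3, 7] / [5];  Q = [1, 2] / [3]
  Insert 4 (step 4): P = [3, 4] / [5, 7];  Q = [1, 2] / [3, 4]
  Insert 2 (step 5): P = [2, 4] / [3, 7] / [5];  Q = [1, 2] / [3, 4] / [5]
  Insert 1 (step 6): P = [1, 4] / [2, 7] / [3] / [5];  Q = [1, 2] / [3, 4] / [5] / [6]
  Insert 8 (step 7): P = [1, 4, 8] / [2, 7] / [3] / [5];  Q = [1, 2, 7] / [3, 4] / [5] / [6]
  Insert 6 (step 8): P = [1, 4, 6] / [2, 7, 8] / [3] / [5];  Q = [1, 2, 7] / [3, 4, 8] / [5] / [6]
Final shape: (3, 3, 1, 1).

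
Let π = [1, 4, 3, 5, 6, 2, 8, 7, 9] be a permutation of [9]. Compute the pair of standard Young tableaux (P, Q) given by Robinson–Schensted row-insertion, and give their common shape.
P = [1, 2, 5, 6, 7, 9] / [3, 8] / [4];  Q = [1, 2, 4, 5, 7, 9] / [3, 8] / [6];  common shape = (6, 2, 1)

Row-insert the values π_1, π_2, … into P one at a time, bumping the leftmost entry strictly greater than the inserted value down to the next row. The recording tableau Q records, in position (i, j), the step at which that cell was added to P.
  Insert 1 (step 1): P = [1];  Q = [1]
  Insert 4 (step 2): P = [1, 4];  Q = [1, 2]
  Insert 3 (step 3): P = [1, 3] / [4];  Q = [1, 2] / [3]
  Insert 5 (step 4): P = [1, 3, 5] / [4];  Q = [1, 2, 4] / [3]
  Insert 6 (step 5): P = [1, 3, 5, 6] / [4];  Q = [1, 2, 4, 5] / [3]
  Insert 2 (step 6): P = [1, 2, 5, 6] / [3] / [4];  Q = [1, 2, 4, 5] / [3] / [6]
  Insert 8 (step 7): P = [1, 2, 5, 6, 8] / [3] / [4];  Q = [1, 2, 4, 5, 7] / [3] / [6]
  Insert 7 (step 8): P = [1, 2, 5, 6, 7] / [3, 8] / [4];  Q = [1, 2, 4, 5, 7] / [3, 8] / [6]
  Insert 9 (step 9): P = [1, 2, 5, 6, 7, 9] / [3, 8] / [4];  Q = [1, 2, 4, 5, 7, 9] / [3, 8] / [6]
Final shape: (6, 2, 1).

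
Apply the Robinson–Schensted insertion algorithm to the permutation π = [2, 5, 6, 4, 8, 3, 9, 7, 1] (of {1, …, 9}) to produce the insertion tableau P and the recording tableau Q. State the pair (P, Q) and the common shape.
P = [1, 3, 6, 7, 9] / [2, 8] / [4] / [5];  Q = [1, 2, 3, 5, 7] / [4, 8] / [6] / [9];  common shape = (5, 2, 1, 1)

Row-insert the values π_1, π_2, … into P one at a time, bumping the leftmost entry strictly greater than the inserted value down to the next row. The recording tableau Q records, in position (i, j), the step at which that cell was added to P.
  Insert 2 (step 1): P = [2];  Q = [1]
  Insert 5 (step 2): P = [2, 5];  Q = [1, 2]
  Insert 6 (step 3): P = [2, 5, 6];  Q = [1, 2, 3]
  Insert 4 (step 4): P = [2, 4, 6] / [5];  Q = [1, 2, 3] / [4]
  Insert 8 (step 5): P = [2, 4, 6, 8] / [5];  Q = [1, 2, 3, 5] / [4]
  Insert 3 (step 6): P = [2, 3, 6, 8] / [4] / [5];  Q = [1, 2, 3, 5] / [4] / [6]
  Insert 9 (step 7): P = [2, 3, 6, 8, 9] / [4] / [5];  Q = [1, 2, 3, 5, 7] / [4] / [6]
  Insert 7 (step 8): P = [2, 3, 6, 7, 9] / [4, 8] / [5];  Q = [1, 2, 3, 5, 7] / [4, 8] / [6]
  Insert 1 (step 9): P = [1, 3, 6, 7, 9] / [2, 8] / [4] / [5];  Q = [1, 2, 3, 5, 7] / [4, 8] / [6] / [9]
Final shape: (5, 2, 1, 1).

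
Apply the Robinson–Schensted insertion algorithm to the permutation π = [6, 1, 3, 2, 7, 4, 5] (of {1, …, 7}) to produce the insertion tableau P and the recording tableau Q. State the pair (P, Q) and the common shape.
P = [1, 2, 4, 5] / [3, 7] / [6];  Q = [1, 3, 5, 7] / [2, 6] / [4];  common shape = (4, 2, 1)

Row-insert the values π_1, π_2, … into P one at a time, bumping the leftmost entry strictly greater than the inserted value down to the next row. The recording tableau Q records, in position (i, j), the step at which that cell was added to P.
  Insert 6 (step 1): P = [6];  Q = [1]
  Insert 1 (step 2): P = [1] / [6];  Q = [1] / [2]
  Insert 3 (step 3): P = [1, 3] / [6];  Q = [1, 3] / [2]
  Insert 2 (step 4): P = [1, 2] / [3] / [6];  Q = [1, 3] / [2] / [4]
  Insert 7 (step 5): P = [1, 2, 7] / [3] / [6];  Q = [1, 3, 5] / [2] / [4]
  Insert 4 (step 6): P = [1, 2, 4] / [3, 7] / [6];  Q = [1, 3, 5] / [2, 6] / [4]
  Insert 5 (step 7): P = [1, 2, 4, 5] / [3, 7] / [6];  Q = [1, 3, 5, 7] / [2, 6] / [4]
Final shape: (4, 2, 1).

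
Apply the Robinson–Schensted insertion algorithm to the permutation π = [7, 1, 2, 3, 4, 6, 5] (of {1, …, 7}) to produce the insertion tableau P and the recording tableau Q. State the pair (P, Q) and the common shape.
P = [1, 2, 3, 4, 5] / [6] / [7];  Q = [1, 3, 4, 5, 6] / [2] / [7];  common shape = (5, 1, 1)

Row-insert the values π_1, π_2, … into P one at a time, bumping the leftmost entry strictly greater than the inserted value down to the next row. The recording tableau Q records, in position (i, j), the step at which that cell was added to P.
  Insert 7 (step 1): P = [7];  Q = [1]
  Insert 1 (step 2): P = [1] / [7];  Q = [1] / [2]
  Insert 2 (step 3): P = [1, 2] / [7];  Q = [1, 3] / [2]
  Insert 3 (step 4): P = [1, 2, 3] / [7];  Q = [1, 3, 4] / [2]
  Insert 4 (step 5): P = [1, 2, 3, 4] / [7];  Q = [1, 3, 4, 5] / [2]
  Insert 6 (step 6): P = [1, 2, 3, 4, 6] / [7];  Q = [1, 3, 4, 5, 6] / [2]
  Insert 5 (step 7): P = [1, 2, 3, 4, 5] / [6] / [7];  Q = [1, 3, 4, 5, 6] / [2] / [7]
Final shape: (5, 1, 1).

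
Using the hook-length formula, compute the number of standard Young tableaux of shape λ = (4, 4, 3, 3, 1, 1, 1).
# SYT of shape (4, 4, 3, 3, 1, 1, 1) = 1089088

Hook-length formula: f^λ = n! / Π hook(c), product over all cells c of the Young diagram. For λ = (4, 4, 3, 3, 1, 1, 1), n = 17 boxes. Hook lengths by row (left-to-right, top-to-bottom): [10, 6, 5, 2]; [9, 5, 4, 1]; [7, 3, 2]; [6, 2, 1]; [3]; [2]; [1]. Product of hooks = 326592000. So f^λ = 17! / 326592000 = 355687428096000 / 326592000 = 1089088.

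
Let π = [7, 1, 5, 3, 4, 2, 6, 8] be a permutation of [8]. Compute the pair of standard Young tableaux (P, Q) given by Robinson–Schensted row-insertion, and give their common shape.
P = [1, 2, 4, 6, 8] / [3] / [5] / [7];  Q = [1, 3, 5, 7, 8] / [2] / [4] / [6];  common shape = (5, 1, 1, 1)

Row-insert the values π_1, π_2, … into P one at a time, bumping the leftmost entry strictly greater than the inserted value down to the next row. The recording tableau Q records, in position (i, j), the step at which that cell was added to P.
  Insert 7 (step 1): P = [7];  Q = [1]
  Insert 1 (step 2): P = [1] / [7];  Q = [1] / [2]
  Insert 5 (step 3): P = [1, 5] / [7];  Q = [1, 3] / [2]
  Insert 3 (step 4): P = [1, 3] / [5] / [7];  Q = [1, 3] / [2] / [4]
  Insert 4 (step 5): P = [1, 3, 4] / [5] / [7];  Q = [1, 3, 5] / [2] / [4]
  Insert 2 (step 6): P = [1, 2, 4] / [3] / [5] / [7];  Q = [1, 3, 5] / [2] / [4] / [6]
  Insert 6 (step 7): P = [1, 2, 4, 6] / [3] / [5] / [7];  Q = [1, 3, 5, 7] / [2] / [4] / [6]
  Insert 8 (step 8): P = [1, 2, 4, 6, 8] / [3] / [5] / [7];  Q = [1, 3, 5, 7, 8] / [2] / [4] / [6]
Final shape: (5, 1, 1, 1).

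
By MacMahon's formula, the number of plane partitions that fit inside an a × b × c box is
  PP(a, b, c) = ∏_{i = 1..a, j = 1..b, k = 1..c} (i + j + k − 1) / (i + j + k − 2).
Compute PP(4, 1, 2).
PP(4, 1, 2) = 15

Evaluate the triple product over i = 1..4, j = 1..1, k = 1..2. The factors are (2/1) · (3/2) · (3/2) · (4/3) · (4/3) · (5/4) · (5/4) · (6/5). The numerators and denominators telescope so the product is an integer; carrying out the multiplication exactly gives PP(4, 1, 2) = 15.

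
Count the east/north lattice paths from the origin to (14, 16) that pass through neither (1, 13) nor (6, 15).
Number of paths = 144929105

Inclusion–exclusion. Total paths: C(30, 14) = 145422675. Through P₁: C(14, 1)·C(16, 13) = 7840. Through P₂: C(21, 6)·C(9, 8) = 488376. Since P₁ is strictly southwest of P₂, a monotone path through both must visit P₁ then P₂; paths through both = C(14, 1)·C(7, 5)·C(9, 8) = 2646. Avoid both = 145422675 − 7840 − 488376 + 2646 = 144929105.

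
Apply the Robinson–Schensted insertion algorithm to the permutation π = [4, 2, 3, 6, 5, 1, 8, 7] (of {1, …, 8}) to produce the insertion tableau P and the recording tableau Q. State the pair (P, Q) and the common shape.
P = [1, 3, 5, 7] / [2, 6, 8] / [4];  Q = [1, 3, 4, 7] / [2, 5, 8] / [6];  common shape = (4, 3, 1)

Row-insert the values π_1, π_2, … into P one at a time, bumping the leftmost entry strictly greater than the inserted value down to the next row. The recording tableau Q records, in position (i, j), the step at which that cell was added to P.
  Insert 4 (step 1): P = [4];  Q = [1]
  Insert 2 (step 2): P = [2] / [4];  Q = [1] / [2]
  Insert 3 (step 3): P = [2, 3] / [4];  Q = [1, 3] / [2]
  Insert 6 (step 4): P = [2, 3, 6] / [4];  Q = [1, 3, 4] / [2]
  Insert 5 (step 5): P = [2, 3, 5] / [4, 6];  Q = [1, 3, 4] / [2, 5]
  Insert 1 (step 6): P = [1, 3, 5] / [2, 6] / [4];  Q = [1, 3, 4] / [2, 5] / [6]
  Insert 8 (step 7): P = [1, 3, 5, 8] / [2, 6] / [4];  Q = [1, 3, 4, 7] / [2, 5] / [6]
  Insert 7 (step 8): P = [1, 3, 5, 7] / [2, 6, 8] / [4];  Q = [1, 3, 4, 7] / [2, 5, 8] / [6]
Final shape: (4, 3, 1).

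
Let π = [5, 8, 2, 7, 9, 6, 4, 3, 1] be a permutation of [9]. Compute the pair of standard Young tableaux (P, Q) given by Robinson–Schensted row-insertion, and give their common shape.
P = [1, 3, 9] / [2, 6] / [4] / [5] / [7] / [8];  Q = [1, 2, 5] / [3, 4] / [6] / [7] / [8] / [9];  common shape = (3, 2, 1, 1, 1, 1)

Row-insert the values π_1, π_2, … into P one at a time, bumping the leftmost entry strictly greater than the inserted value down to the next row. The recording tableau Q records, in position (i, j), the step at which that cell was added to P.
  Insert 5 (step 1): P = [5];  Q = [1]
  Insert 8 (step 2): P = [5, 8];  Q = [1, 2]
  Insert 2 (step 3): P = [2, 8] / [5];  Q = [1, 2] / [3]
  Insert 7 (step 4): P = [2, 7] / [5, 8];  Q = [1, 2] / [3, 4]
  Insert 9 (step 5): P = [2, 7, 9] / [5, 8];  Q = [1, 2, 5] / [3, 4]
  Insert 6 (step 6): P = [2, 6, 9] / [5, 7] / [8];  Q = [1, 2, 5] / [3, 4] / [6]
  Insert 4 (step 7): P = [2, 4, 9] / [5, 6] / [7] / [8];  Q = [1, 2, 5] / [3, 4] / [6] / [7]
  Insert 3 (step 8): P = [2, 3, 9] / [4, 6] / [5] / [7] / [8];  Q = [1, 2, 5] / [3, 4] / [6] / [7] / [8]
  Insert 1 (step 9): P = [1, 3, 9] / [2, 6] / [4] / [5] / [7] / [8];  Q = [1, 2, 5] / [3, 4] / [6] / [7] / [8] / [9]
Final shape: (3, 2, 1, 1, 1, 1).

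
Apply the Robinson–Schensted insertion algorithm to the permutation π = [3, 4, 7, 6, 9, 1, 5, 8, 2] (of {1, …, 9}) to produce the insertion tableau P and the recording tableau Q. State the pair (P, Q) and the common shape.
P = [1, 2, 5, 8] / [3, 4, 9] / [6] / [7];  Q = [1, 2, 3, 5] / [4, 7, 8] / [6] / [9];  common shape = (4, 3, 1, 1)

Row-insert the values π_1, π_2, … into P one at a time, bumping the leftmost entry strictly greater than the inserted value down to the next row. The recording tableau Q records, in position (i, j), the step at which that cell was added to P.
  Insert 3 (step 1): P = [3];  Q = [1]
  Insert 4 (step 2): P = [3, 4];  Q = [1, 2]
  Insert 7 (step 3): P = [3, 4, 7];  Q = [1, 2, 3]
  Insert 6 (step 4): P = [3, 4, 6] / [7];  Q = [1, 2, 3] / [4]
  Insert 9 (step 5): P = [3, 4, 6, 9] / [7];  Q = [1, 2, 3, 5] / [4]
  Insert 1 (step 6): P = [1, 4, 6, 9] / [3] / [7];  Q = [1, 2, 3, 5] / [4] / [6]
  Insert 5 (step 7): P = [1, 4, 5, 9] / [3, 6] / [7];  Q = [1, 2, 3, 5] / [4, 7] / [6]
  Insert 8 (step 8): P = [1, 4, 5, 8] / [3, 6, 9] / [7];  Q = [1, 2, 3, 5] / [4, 7, 8] / [6]
  Insert 2 (step 9): P = [1, 2, 5, 8] / [3, 4, 9] / [6] / [7];  Q = [1, 2, 3, 5] / [4, 7, 8] / [6] / [9]
Final shape: (4, 3, 1, 1).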